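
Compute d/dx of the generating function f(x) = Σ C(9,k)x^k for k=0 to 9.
Σ k·C(9,k)x^(k-1) for k=1 to 9
Term-by-term differentiation gives Σ k·C(9,k)x^{k-1} for k=1 to 9.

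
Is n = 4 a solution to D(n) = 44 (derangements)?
No

D(4) = (4-1)·[D(3) + D(2)] = 3·[2 + 1] = 9, which does not equal 44.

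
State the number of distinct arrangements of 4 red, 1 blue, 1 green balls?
30

Solution: Multinomial: 6!/(4! × 1! × 1!) = 30.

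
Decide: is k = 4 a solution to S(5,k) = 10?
S(5,4) = 4·S(4,4) + S(4,3) = 4·1 + 6 = 10, which equals 10.
Final answer: Yes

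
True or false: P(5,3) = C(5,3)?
False

P(5,3) = 60 but C(5,3) = 10; they differ by a factor of 3! = 6, so the statement does not hold.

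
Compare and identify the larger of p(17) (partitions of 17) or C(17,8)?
C(17,8)

Pentagonal recurrence p(n) = p(n−1) + p(n−2) − p(n−5) − p(n−7) + …: p(17) = p(16) + p(15) − p(12) − p(10) + p(5) + p(2) = 231 + 176 − 77 − 42 + 7 + 2 = 297; C(17,8) = 24,310.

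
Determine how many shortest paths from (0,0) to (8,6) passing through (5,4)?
1,260

Reasoning: To (5,4): C(9,5)=126. From there: C(5,3)=10. Total: 1,260.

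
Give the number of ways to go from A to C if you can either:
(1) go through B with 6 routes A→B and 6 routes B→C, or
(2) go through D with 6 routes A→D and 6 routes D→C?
72

Solution: Route via B: 6×6=36. Route via D: 6×6=36. Total: 72.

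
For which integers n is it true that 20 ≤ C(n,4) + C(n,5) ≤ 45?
6

Working:
C(5,4)+C(5,5)=6; C(6,4)+C(6,5)=21; C(7,4)+C(7,5)=56. So valid n = 6.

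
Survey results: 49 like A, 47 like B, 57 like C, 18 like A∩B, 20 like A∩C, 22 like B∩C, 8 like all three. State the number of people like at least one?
101
|A∪B∪C| = 49+47+57-18-20-22+8 = 101.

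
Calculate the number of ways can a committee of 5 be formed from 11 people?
462
C(11,5) = 11! / (5! × (11-5)!)
         = 11! / (5! × 6!)
         = 462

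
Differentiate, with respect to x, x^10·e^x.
(10x^9 + x^10)e^x

Working:
Product rule: d/dx[x^10]·e^x + x^10·d/dx[e^x] = 10x^{9}e^x + x^10e^x.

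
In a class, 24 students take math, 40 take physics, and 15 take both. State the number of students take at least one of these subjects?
|A∪B| = |A|+|B|-|A∩B| = 24+40-15 = 49.

Answer: 49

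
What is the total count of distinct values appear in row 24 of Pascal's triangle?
Row 24 has entries C(24,0)..C(24,24); by symmetry C(24,k)=C(24,24-k), giving 13 distinct values.
Final answer: 13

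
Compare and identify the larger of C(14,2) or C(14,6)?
C(14,2)=91, C(14,6)=3,003.

Answer: C(14,6)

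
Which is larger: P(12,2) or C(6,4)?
P(12,2)

Solution: P(12,2)=132, C(6,4)=15.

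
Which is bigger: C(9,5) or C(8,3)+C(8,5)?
C(9,5)

Reasoning: C(9,5)=126; C(8,3)+C(8,5)=56+56=112.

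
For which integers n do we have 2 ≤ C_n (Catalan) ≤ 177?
2, 3, 4, 5, 6

Working:
C_1=1; C_2=2; C_3=5; C_4=14; C_5=42; C_6=132; C_7=429. So valid n = 2, 3, 4, 5, 6.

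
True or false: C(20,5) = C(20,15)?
True
C(20,5) = C(20,20-5) by the symmetry property; both equal 15,504.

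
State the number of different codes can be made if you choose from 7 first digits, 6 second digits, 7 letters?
By the multiplication principle: 7 × 6 × 7 = 294.
Final answer: 294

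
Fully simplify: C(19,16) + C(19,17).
By Pascal's identity: C(20,17) = 1,140.
Final answer: 1,140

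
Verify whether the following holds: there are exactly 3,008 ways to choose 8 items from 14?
C(14,8) = 3,003 ≠ 3008.
Final answer: False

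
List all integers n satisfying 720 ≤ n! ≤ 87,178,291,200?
6, 7, 8, 9, 10, 11, 12, 13, 14

Reasoning: n! is strictly increasing; 6! = 720 and 14! = 87,178,291,200, so valid n = 6, 7, 8, 9, 10, 11, 12, 13, 14.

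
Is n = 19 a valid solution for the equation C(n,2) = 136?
No

Reasoning: C(19,2) = 19·18/2! = 342/2 = 171, which does not equal 136.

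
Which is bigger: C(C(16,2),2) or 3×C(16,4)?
C(C(16,2),2)

Explanation: C(C(16,2),2)=7,140, 3×C(16,4)=5,460.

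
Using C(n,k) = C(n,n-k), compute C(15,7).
C(15,7) = C(15,8) = 6,435.
Final answer: 6,435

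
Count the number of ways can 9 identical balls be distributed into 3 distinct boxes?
55

Working:
C(9+3-1, 3-1) = C(11, 2) = 55.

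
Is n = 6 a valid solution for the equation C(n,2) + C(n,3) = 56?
No

Solution: C(6,2) + C(6,3) = 15 + 20 = 35, which does not equal 56.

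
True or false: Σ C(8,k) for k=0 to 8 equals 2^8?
Binomial theorem: Σ C(8,k) = (1+1)^8 = 2^8 = 256; RHS 2^8 = 256.

Answer: True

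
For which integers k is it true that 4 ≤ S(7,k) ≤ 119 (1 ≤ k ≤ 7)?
2, 6

Reasoning: S(7,1)=1; S(7,2)=63; S(7,3)=301; S(7,4)=350; S(7,5)=140; S(7,6)=21; S(7,7)=1. So valid k = 2, 6.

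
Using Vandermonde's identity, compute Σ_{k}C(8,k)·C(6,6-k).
3,003

Reasoning: = C(8+6,6) = C(14,6) = 3,003.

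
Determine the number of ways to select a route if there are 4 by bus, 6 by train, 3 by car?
By the addition principle: 4 + 6 + 3 = 13.
Final answer: 13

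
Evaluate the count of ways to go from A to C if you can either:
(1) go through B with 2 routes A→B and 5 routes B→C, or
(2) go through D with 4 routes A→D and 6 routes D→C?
34

Working:
Route via B: 2×5=10. Route via D: 4×6=24. Total: 34.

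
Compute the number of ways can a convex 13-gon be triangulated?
58,786

Solution: Using the Catalan number formula: C_n = C(2n, n) / (n+1)
C_11 = C(22, 11) / (11+1)
     = 705432 / 12
     = 58,786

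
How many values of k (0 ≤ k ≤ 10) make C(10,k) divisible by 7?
3

Explanation: Checking C(10,k) mod 7 for k = 0..10: divisible at k = 4, 5, 6. That's 3 values.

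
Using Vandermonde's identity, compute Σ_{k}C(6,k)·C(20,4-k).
14,950

Solution: = C(6+20,4) = C(26,4) = 14,950.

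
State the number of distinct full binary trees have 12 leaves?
58,786

Explanation: Using the Catalan number formula: C_n = C(2n, n) / (n+1)
C_11 = C(22, 11) / (11+1)
     = 705432 / 12
     = 58,786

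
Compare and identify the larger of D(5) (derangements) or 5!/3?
D(5)

Solution: D(5) = (5-1)·[D(4) + D(3)] = 4·[9 + 2] = 44; 5!/3 = 120/3 = 40.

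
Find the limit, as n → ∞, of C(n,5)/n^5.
1/120

Working:
C(n,5) ≈ n^5/5! for large n. Limit = 1/5! = 1/120.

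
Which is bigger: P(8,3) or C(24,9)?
C(24,9)

Solution: P(8,3)=336, C(24,9)=1,307,504.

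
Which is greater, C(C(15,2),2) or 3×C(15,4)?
C(C(15,2),2)
C(C(15,2),2)=5,460, 3×C(15,4)=4,095.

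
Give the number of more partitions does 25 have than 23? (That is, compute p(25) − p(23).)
703

Reasoning: Pentagonal recurrence p(n) = p(n−1) + p(n−2) − p(n−5) − p(n−7) + …: p(25) = p(24) + p(23) − p(20) − p(18) + p(13) + p(10) − p(3) = 1,575 + 1,255 − 627 − 385 + 101 + 42 − 3 = 1,958.
p(23) = p(22) + p(21) − p(18) − p(16) + p(11) + p(8) − p(1) = 1,002 + 792 − 385 − 231 + 56 + 22 − 1 = 1,255.
Difference = 1,958 − 1,255 = 703.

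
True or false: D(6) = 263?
Derangements of 6 elements: D(6) = (6-1)·[D(5) + D(4)] = 5·[44 + 9] = 265.
Final answer: False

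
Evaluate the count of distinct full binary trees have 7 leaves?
132

Explanation: Using the Catalan number formula: C_n = C(2n, n) / (n+1)
C_6 = C(12, 6) / (6+1)
     = 924 / 7
     = 132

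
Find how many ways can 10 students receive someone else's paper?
1,334,961

Explanation: Using D(n) = (n-1)[D(n-1) + D(n-2)]:
D(10) = (10-1) × [D(9) + D(8)]
      = 9 × [133496 + 14833]
      = 9 × 148329
      = 1,334,961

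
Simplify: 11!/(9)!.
110

Working:
This equals 11×10 = 110.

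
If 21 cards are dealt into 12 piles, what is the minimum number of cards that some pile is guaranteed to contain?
2

Pigeonhole: ⌈21/12⌉ = 2.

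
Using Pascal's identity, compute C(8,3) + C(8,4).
126

Working:
C(8,3) + C(8,4) = C(9,4) = 126.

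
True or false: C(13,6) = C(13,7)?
C(13,6) = C(13,13-6) by the symmetry property; both equal 1,716.
Final answer: True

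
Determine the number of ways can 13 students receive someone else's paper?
2,290,792,932

Explanation: Using D(n) = (n-1)[D(n-1) + D(n-2)]:
D(13) = (13-1) × [D(12) + D(11)]
      = 12 × [176214841 + 14684570]
      = 12 × 190899411
      = 2,290,792,932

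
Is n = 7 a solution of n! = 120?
7! = 7·6! = 7·720 = 5,040, which does not equal 120.
Final answer: No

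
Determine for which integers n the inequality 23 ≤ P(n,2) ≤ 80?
6, 7, 8, 9
P(5,2)=20; P(6,2)=30; P(7,2)=42; P(8,2)=56; P(9,2)=72; P(10,2)=90. So valid n = 6, 7, 8, 9.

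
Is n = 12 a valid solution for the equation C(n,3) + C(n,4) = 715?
Yes

Working:
C(12,3) + C(12,4) = 220 + 495 = 715, which equals 715.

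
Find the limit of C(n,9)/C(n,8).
C(n,9)/C(n,8) = (n-8)/9 → ∞ as n → ∞.
Final answer: ∞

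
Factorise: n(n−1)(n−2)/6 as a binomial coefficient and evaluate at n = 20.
C(n,3); C(20,3) = 1,140

Reasoning: n(n−1)(n−2)/6 = n!/(3!(n−3)!) = C(n,3). At n = 20: C(20,3) = 1,140.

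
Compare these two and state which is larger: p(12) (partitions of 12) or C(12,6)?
C(12,6)

Working:
Pentagonal recurrence p(n) = p(n−1) + p(n−2) − p(n−5) − p(n−7) + …: p(12) = p(11) + p(10) − p(7) − p(5) + p(0) = 56 + 42 − 15 − 7 + 1 = 77; C(12,6) = 924.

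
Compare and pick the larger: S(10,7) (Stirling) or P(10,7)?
P(10,7)

Solution: S(10,7) = 7·S(9,7) + S(9,6) = 7·462 + 2,646 = 5,880; P(10,7) = 604,800.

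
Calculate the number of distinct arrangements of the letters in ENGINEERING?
277,200

Word has 11 letters (E=3, N=3, G=2, I=2, R=1). Arrangements: 11!/Π(k!) = 277,200.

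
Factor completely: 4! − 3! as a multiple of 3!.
3 × 3! = 18
4! − 3! = 4·3! − 3! = (4 − 1)·3! = 3 × 3! = 18.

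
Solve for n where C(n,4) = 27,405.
30

Working:
C(n,4) = n(n−1)(n−2)(n−3)/4! is increasing in n, and n(n−1)(n−2)(n−3) = 4!·27,405 = 657,720 ≈ (n−1.5)^4 gives n ≈ 30.0. Check: C(28,4) = 20,475, C(29,4) = 23,751, C(30,4) = 27,405 ✓. So n = 30.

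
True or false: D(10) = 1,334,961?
Derangements of 10 elements: D(10) = (10-1)·[D(9) + D(8)] = 9·[133,496 + 14,833] = 1,334,961.
Final answer: True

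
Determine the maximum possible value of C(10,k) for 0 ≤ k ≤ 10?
252

Maximum at k = 5: C(10,5) = 252.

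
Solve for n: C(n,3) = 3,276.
28

Working:
C(n,3) = n(n−1)(n−2)/3! is increasing in n, and n(n−1)(n−2) = 3!·3,276 = 19,656 ≈ (n−1)^3 gives n ≈ 28.0. Check: C(26,3) = 2,600, C(27,3) = 2,925, C(28,3) = 3,276 ✓. So n = 28.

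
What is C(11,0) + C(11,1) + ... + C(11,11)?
2,048

Explanation: Sum of binomial coefficients = 2^11 = 2,048.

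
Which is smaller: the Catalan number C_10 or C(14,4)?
C(14,4)

Reasoning: C_10 = C(20,10)/(10+1) = 184,756/11 = 16,796; C(14,4) = 1,001.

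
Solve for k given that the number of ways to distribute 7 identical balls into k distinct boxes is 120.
4

Working:
Stars and bars: the count is C(7+k−1, k−1), increasing in k. k=2: C(8,1) = 8, k=3: C(9,2) = 36, k=4: C(10,3) = 120 ✓. So k = 4.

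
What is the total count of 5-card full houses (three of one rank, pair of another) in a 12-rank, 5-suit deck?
13,200

Explanation: Triple rank: 12. Triple suits: C(5,3)=10. Pair rank: 11. Pair suits: C(5,2)=10. Total: 13,200.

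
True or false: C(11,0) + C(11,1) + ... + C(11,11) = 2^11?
True

Working:
Binomial theorem with x = y = 1: Σ C(11,i) = (1+1)^11 = 2^11 = 2,048. The statement holds.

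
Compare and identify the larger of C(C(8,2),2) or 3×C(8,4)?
C(C(8,2),2)
C(C(8,2),2)=378, 3×C(8,4)=210.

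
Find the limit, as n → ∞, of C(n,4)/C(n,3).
∞

Working:
C(n,4)/C(n,3) = (n-3)/4 → ∞ as n → ∞.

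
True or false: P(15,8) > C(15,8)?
True

P(15,8) = 259,459,200 and C(15,8) = 6,435; P(n,r) = r! × C(n,r) so P > C whenever r ≥ 2.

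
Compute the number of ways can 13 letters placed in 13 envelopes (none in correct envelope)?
2,290,792,932
Using D(n) = (n-1)[D(n-1) + D(n-2)]:
D(13) = (13-1) × [D(12) + D(11)]
      = 12 × [176214841 + 14684570]
      = 12 × 190899411
      = 2,290,792,932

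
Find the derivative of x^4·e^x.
(4x^3 + x^4)e^x

Reasoning: Product rule: d/dx[x^4]·e^x + x^4·d/dx[e^x] = 4x^{3}e^x + x^4e^x.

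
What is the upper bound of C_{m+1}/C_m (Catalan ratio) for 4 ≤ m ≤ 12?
25/7

Solution: C_{m+1}/C_m = 2(2m+1)/(m+2), which increases with m. Maximum at m = 12: 2·25/14 = 25/7.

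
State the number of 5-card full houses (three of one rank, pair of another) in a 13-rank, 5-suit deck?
15,600

Triple rank: 13. Triple suits: C(5,3)=10. Pair rank: 12. Pair suits: C(5,2)=10. Total: 15,600.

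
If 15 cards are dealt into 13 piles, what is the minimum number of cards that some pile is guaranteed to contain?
2

Pigeonhole: ⌈15/13⌉ = 2.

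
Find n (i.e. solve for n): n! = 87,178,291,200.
14
n! is strictly increasing. 12! = 479,001,600, 13! = 6,227,020,800, 14! = 87,178,291,200 ✓. So n = 14.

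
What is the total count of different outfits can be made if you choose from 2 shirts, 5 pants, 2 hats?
20

Solution: By the multiplication principle: 2 × 5 × 2 = 20.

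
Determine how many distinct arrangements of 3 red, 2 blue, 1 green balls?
60

Multinomial: 6!/(3! × 2! × 1!) = 60.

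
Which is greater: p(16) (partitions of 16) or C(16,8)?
Pentagonal recurrence p(n) = p(n−1) + p(n−2) − p(n−5) − p(n−7) + …: p(16) = p(15) + p(14) − p(11) − p(9) + p(4) + p(1) = 176 + 135 − 56 − 30 + 5 + 1 = 231; C(16,8) = 12,870.
Final answer: C(16,8)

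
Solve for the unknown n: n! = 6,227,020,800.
13
n! is strictly increasing. 11! = 39,916,800, 12! = 479,001,600, 13! = 6,227,020,800 ✓. So n = 13.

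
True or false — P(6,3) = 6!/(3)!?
True

Permutation formula P(n,k) = n!/(n-k)!: 6!/3! = 720/6 = 120 = P(6,3). The statement holds.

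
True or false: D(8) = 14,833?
Derangements of 8 elements: D(8) = (8-1)·[D(7) + D(6)] = 7·[1,854 + 265] = 14,833.
Final answer: True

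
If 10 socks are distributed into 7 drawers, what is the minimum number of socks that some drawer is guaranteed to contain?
2

Solution: Pigeonhole: ⌈10/7⌉ = 2.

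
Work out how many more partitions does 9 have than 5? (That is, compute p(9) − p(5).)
23
Pentagonal recurrence p(n) = p(n−1) + p(n−2) − p(n−5) − p(n−7) + …: p(9) = p(8) + p(7) − p(4) − p(2) = 22 + 15 − 5 − 2 = 30.
p(5) = p(4) + p(3) − p(0) = 5 + 3 − 1 = 7.
Difference = 30 − 7 = 23.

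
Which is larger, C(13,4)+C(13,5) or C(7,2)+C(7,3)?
First=2,002, Second=56.
Final answer: C(13,4)+C(13,5)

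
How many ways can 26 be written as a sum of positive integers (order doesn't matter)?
2,436

Explanation: Pentagonal recurrence p(n) = p(n−1) + p(n−2) − p(n−5) − p(n−7) + …: p(26) = p(25) + p(24) − p(21) − p(19) + p(14) + p(11) − p(4) − p(0) = 1,958 + 1,575 − 792 − 490 + 135 + 56 − 5 − 1 = 2,436.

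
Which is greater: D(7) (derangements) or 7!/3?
D(7)
D(7) = (7-1)·[D(6) + D(5)] = 6·[265 + 44] = 1,854; 7!/3 = 5,040/3 = 1,680.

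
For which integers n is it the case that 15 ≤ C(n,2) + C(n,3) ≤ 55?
C(4,2)+C(4,3)=10; C(5,2)+C(5,3)=20; C(6,2)+C(6,3)=35; C(7,2)+C(7,3)=56. So valid n = 5, 6.
Final answer: 5, 6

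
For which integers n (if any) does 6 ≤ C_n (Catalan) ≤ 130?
4, 5
C_3=5; C_4=14; C_5=42; C_6=132. So valid n = 4, 5.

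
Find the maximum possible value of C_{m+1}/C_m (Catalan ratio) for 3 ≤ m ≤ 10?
7/2

Working:
C_{m+1}/C_m = 2(2m+1)/(m+2), which increases with m. Maximum at m = 10: 2·21/12 = 7/2.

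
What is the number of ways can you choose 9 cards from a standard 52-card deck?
3,679,075,400

Solution: C(52,9) = 3,679,075,400.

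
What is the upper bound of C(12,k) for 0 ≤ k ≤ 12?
924

Explanation: Maximum at k = 6: C(12,6) = 924.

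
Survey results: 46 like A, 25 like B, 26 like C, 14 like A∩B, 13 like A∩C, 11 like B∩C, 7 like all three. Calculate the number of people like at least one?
66

Explanation: |A∪B∪C| = 46+25+26-14-13-11+7 = 66.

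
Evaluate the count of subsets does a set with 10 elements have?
1,024

Working:
Each element can be included or excluded: 2^10 = 1,024.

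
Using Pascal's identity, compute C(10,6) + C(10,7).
330

Working:
C(10,6) + C(10,7) = C(11,7) = 330.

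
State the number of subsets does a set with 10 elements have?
1,024

Reasoning: Each element can be included or excluded: 2^10 = 1,024.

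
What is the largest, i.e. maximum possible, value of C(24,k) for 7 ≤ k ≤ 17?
2,704,156

Working:
C(24,k) is maximised at the centre of the row: C(24,12) = 2,704,156.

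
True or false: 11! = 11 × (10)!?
True

Reasoning: By definition n! = n × (n-1)!, so 11! = 11 × 10!.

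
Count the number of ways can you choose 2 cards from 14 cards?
91
C(14,2) = 14! / (2! × (14-2)!)
         = 14! / (2! × 12!)
         = 91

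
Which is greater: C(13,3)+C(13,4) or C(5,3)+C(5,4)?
C(13,3)+C(13,4)
First=1,001, Second=15.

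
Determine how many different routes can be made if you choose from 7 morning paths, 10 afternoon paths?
70

By the multiplication principle: 7 × 10 = 70.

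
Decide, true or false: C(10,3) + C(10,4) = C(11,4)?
True
Pascal's identity: LHS = 120 + 210 = 330; RHS = C(11,4) = 330. Both sides agree, so the statement holds.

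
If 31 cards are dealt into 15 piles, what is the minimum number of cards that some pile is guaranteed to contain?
Pigeonhole: ⌈31/15⌉ = 3.

Answer: 3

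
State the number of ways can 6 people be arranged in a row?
720

Explanation: Arrangements of 6 distinct objects: 6! = 720.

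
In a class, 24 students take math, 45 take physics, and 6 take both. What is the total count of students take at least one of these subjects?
|A∪B| = |A|+|B|-|A∩B| = 24+45-6 = 63.

Answer: 63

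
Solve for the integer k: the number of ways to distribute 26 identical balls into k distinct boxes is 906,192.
7
Stars and bars: the count is C(26+k−1, k−1), increasing in k. k=5: C(30,4) = 27,405, k=6: C(31,5) = 169,911, k=7: C(32,6) = 906,192 ✓. So k = 7.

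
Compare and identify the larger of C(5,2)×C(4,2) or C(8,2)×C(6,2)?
C(8,2)×C(6,2)

Solution: C(5,2)×C(4,2)=60, C(8,2)×C(6,2)=420.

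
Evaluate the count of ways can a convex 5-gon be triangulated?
5

Using the Catalan number formula: C_n = C(2n, n) / (n+1)
C_3 = C(6, 3) / (3+1)
     = 20 / 4
     = 5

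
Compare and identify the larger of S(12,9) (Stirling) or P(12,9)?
P(12,9)

Solution: S(12,9) = 9·S(11,9) + S(11,8) = 9·1,155 + 11,880 = 22,275; P(12,9) = 79,833,600.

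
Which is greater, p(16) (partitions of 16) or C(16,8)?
C(16,8)

Working:
Pentagonal recurrence p(n) = p(n−1) + p(n−2) − p(n−5) − p(n−7) + …: p(16) = p(15) + p(14) − p(11) − p(9) + p(4) + p(1) = 176 + 135 − 56 − 30 + 5 + 1 = 231; C(16,8) = 12,870.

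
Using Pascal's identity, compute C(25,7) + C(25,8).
C(25,7) + C(25,8) = C(26,8) = 1,562,275.

Answer: 1,562,275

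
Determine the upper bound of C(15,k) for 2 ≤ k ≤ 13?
6,435

Working:
C(15,k) is maximised at the centre of the row: C(15,7) = 6,435.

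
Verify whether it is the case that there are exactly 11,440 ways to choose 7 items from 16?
True

Reasoning: C(16,7) = 11,440.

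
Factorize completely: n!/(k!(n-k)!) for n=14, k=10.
C(14,10) = 1,001

Working:
This is the binomial coefficient C(14,10) = 1,001.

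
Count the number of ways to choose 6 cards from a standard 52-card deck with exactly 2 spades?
6,415,578

Reasoning: 13 spades and 39 non-spades: C(13,2) × C(39,4) = 78 × 82251 = 6,415,578.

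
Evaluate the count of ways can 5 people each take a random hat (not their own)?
44
Using D(n) = (n-1)[D(n-1) + D(n-2)]:
D(5) = (5-1) × [D(4) + D(3)]
      = 4 × [9 + 2]
      = 4 × 11
      = 44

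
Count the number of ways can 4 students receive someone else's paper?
9

Solution: Using D(n) = (n-1)[D(n-1) + D(n-2)]:
D(4) = (4-1) × [D(3) + D(2)]
      = 3 × [2 + 1]
      = 3 × 3
      = 9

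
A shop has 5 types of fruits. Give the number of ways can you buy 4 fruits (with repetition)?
Stars and bars: C(4+5-1, 4) = C(8, 4) = 70.
Final answer: 70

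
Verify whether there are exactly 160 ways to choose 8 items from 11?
False

Solution: C(11,8) = 165 ≠ 160.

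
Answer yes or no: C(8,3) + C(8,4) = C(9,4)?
Yes

Reasoning: Pascal's identity: LHS = 56 + 70 = 126; RHS = C(9,4) = 126. Both sides agree, so the statement holds.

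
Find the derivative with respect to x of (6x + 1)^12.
Chain rule: 12(6x+1)^{11} × 6 = 72(6x+1)^{11}.

Answer: 72(6x + 1)^11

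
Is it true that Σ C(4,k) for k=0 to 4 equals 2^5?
False

Solution: Binomial theorem: Σ C(4,k) = (1+1)^4 = 2^4 = 16; RHS 2^5 = 32.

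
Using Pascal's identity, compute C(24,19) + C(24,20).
C(24,19) + C(24,20) = C(25,20) = 53,130.
Final answer: 53,130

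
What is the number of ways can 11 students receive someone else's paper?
14,684,570

Working:
Using D(n) = (n-1)[D(n-1) + D(n-2)]:
D(11) = (11-1) × [D(10) + D(9)]
      = 10 × [1334961 + 133496]
      = 10 × 1468457
      = 14,684,570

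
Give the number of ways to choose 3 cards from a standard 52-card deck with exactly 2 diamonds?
3,042

Working:
13 diamonds and 39 non-diamonds: C(13,2) × C(39,1) = 78 × 39 = 3,042.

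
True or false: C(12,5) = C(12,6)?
False
C(12,5) = 792 but C(12,6) = 924; symmetry gives C(12,5) = C(12,7), not C(12,6).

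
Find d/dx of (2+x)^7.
7(2+x)^6

Working:
Using the power rule: d/dx (2+x)^7 = 7(2+x)^{6}.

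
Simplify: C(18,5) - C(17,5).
C(18,5) - C(17,5) = C(17,4) = 2,380.

Answer: 2,380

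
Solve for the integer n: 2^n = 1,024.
10

2^10 = 1,024, so n = 10.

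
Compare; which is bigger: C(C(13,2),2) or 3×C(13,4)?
C(C(13,2),2)

Solution: C(C(13,2),2)=3,003, 3×C(13,4)=2,145.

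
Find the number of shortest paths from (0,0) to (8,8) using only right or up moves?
Choose 8 rights from 16 moves: C(16,8) = 12,870.

Answer: 12,870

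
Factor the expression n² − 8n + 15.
(n − 3)(n − 5)

Working:
Seek roots whose sum is 8 and product is 15: (3, 5). So n² − 8n + 15 = (n − 3)(n − 5).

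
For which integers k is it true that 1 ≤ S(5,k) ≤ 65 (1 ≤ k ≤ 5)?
1, 2, 3, 4, 5

Working:
S(5,1)=1; S(5,2)=15; S(5,3)=25; S(5,4)=10; S(5,5)=1. So valid k = 1, 2, 3, 4, 5.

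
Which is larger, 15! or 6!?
15!=1,307,674,368,000, 6!=720. 15! > 6!.

Answer: 15!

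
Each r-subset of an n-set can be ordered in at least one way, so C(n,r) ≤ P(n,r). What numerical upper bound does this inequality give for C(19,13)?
168,951,528,345,600

Working:
P(19,13) = 19·18·17·16·15·14·13·12·11·10·9·8·7 = 168,951,528,345,600, so C(19,13) ≤ 168,951,528,345,600. (The bound is loose by a factor of 13! = 6,227,020,800: C(19,13) = 168,951,528,345,600/6,227,020,800 = 27,132.)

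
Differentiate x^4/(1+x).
(4x^3(1+x) - x^4)/(1+x)²
Quotient rule: [4x^{3}(1+x) - x^4]/(1+x)².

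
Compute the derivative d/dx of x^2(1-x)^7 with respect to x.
Product rule: 2x^{1}(1-x)^{7} + x^2·(-7)(1-x)^{6}.

Answer: 2x^1(1-x)^7 - 7x^2(1-x)^6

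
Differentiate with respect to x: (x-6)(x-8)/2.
(2x - 14)/2

Solution: d/dx[(x-6)(x-8)] = (x-8) + (x-6) = 2x - 14. Dividing by 2 gives (2x - 14)/2.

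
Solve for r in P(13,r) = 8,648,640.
7
P(13,r) = 13·12·…·(13−r+1), a product of r factors. Multiplying down from 13: 13 = 13; 13·12 = 156; 13·12·11 = 1,716; 13·12·11·10 = 17,160; 13·12·11·10·9 = 154,440; 13·12·11·10·9·8 = 1,235,520; 13·12·11·10·9·8·7 = 8,648,640 ✓ (7 factors). So r = 7.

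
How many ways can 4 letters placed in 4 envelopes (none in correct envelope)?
Using D(n) = (n-1)[D(n-1) + D(n-2)]:
D(4) = (4-1) × [D(3) + D(2)]
      = 3 × [2 + 1]
      = 3 × 3
      = 9
Final answer: 9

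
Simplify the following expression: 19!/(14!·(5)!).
11,628

Explanation: This is C(19,14) = 11,628.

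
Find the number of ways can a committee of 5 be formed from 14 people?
2,002

Working:
C(14,5) = 14! / (5! × (14-5)!)
         = 14! / (5! × 9!)
         = 2,002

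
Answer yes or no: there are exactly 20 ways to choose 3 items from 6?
Yes

Solution: C(6,3) = 20.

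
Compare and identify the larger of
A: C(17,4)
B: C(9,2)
A

A=C(17,4)=2,380, B=C(9,2)=36.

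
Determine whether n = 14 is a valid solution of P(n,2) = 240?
No

Solution: P(14,2) = 14·13 = 182, which does not equal 240.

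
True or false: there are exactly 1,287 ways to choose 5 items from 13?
True

Explanation: C(13,5) = 1,287.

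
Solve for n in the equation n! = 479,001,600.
n! is strictly increasing. 10! = 3,628,800, 11! = 39,916,800, 12! = 479,001,600 ✓. So n = 12.

Answer: 12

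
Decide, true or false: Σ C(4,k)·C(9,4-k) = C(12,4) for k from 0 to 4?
False

Reasoning: Vandermonde's identity gives C(13,4) = 715; RHS C(12,4) = 495.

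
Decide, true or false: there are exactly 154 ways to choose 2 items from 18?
False

C(18,2) = 153 ≠ 154.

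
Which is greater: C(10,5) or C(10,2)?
C(10,5)

C(10,5)=252, C(10,2)=45.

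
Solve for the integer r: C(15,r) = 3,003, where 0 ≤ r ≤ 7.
5

Explanation: C(15,r) is increasing for 0 ≤ r ≤ 7. Stepping up (C(15,r+1) = C(15,r)·(15−r)/(r+1)): C(15,1) = 15, C(15,2) = 105, C(15,3) = 455, C(15,4) = 1,365, C(15,5) = 3,003 ✓. So r = 5.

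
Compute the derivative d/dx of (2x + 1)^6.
Chain rule: 6(2x+1)^{5} × 2 = 12(2x+1)^{5}.

Answer: 12(2x + 1)^5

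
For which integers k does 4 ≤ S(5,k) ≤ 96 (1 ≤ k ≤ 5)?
2, 3, 4

S(5,1)=1; S(5,2)=15; S(5,3)=25; S(5,4)=10; S(5,5)=1. So valid k = 2, 3, 4.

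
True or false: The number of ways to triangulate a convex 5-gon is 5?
True

Working:
Triangulations of a convex 5-gon are counted by the Catalan number C_3: C_3 = C(6,3)/(3+1) = 20/4 = 5.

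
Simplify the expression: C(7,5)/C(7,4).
3/5

Working:
C(n,k+1)/C(n,k) = (n−k)/(k+1). Here (7−4)/(4+1) = 3/5 = 3/5.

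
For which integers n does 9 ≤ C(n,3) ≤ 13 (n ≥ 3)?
5
C(4,3)=4; C(5,3)=10; C(6,3)=20. So valid n = 5.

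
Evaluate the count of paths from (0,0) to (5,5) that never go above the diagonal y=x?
Counted by the Catalan number C_5: C_5 = C(10,5)/(5+1) = 252/6 = 42.
Final answer: 42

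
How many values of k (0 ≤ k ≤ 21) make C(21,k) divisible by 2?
14

Working:
Checking C(21,k) mod 2 for k = 0..21: divisible at k = 2, 3, 6, 7, 8, 9, 10, 11, 12, 13, 14, 15, 18, 19. That's 14 values.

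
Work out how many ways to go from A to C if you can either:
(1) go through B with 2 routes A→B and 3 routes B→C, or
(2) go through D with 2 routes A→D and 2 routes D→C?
10
Route via B: 2×3=6. Route via D: 2×2=4. Total: 10.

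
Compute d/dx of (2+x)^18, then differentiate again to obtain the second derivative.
First derivative: 18(2+x)^{17}. Second derivative: 18·17·(2+x)^{16} = 306(2+x)^{16}.

Answer: 306(2+x)^16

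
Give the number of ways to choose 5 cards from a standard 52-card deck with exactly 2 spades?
712,842

Explanation: 13 spades and 39 non-spades: C(13,2) × C(39,3) = 78 × 9139 = 712,842.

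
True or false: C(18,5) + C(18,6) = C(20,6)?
False

Pascal's identity gives C(19,6) = 27,132, whereas C(20,6) = 38,760.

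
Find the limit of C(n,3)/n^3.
C(n,3) ≈ n^3/3! for large n. Limit = 1/3! = 1/6.

Answer: 1/6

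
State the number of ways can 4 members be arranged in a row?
24

Working:
Arrangements of 4 distinct objects: 4! = 24.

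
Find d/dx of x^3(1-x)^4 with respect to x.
3x^2(1-x)^4 - 4x^3(1-x)^3

Product rule: 3x^{2}(1-x)^{4} + x^3·(-4)(1-x)^{3}.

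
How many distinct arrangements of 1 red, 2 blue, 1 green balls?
Multinomial: 4!/(1! × 2! × 1!) = 12.
Final answer: 12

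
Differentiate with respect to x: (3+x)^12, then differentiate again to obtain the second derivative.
First derivative: 12(3+x)^{11}. Second derivative: 12·11·(3+x)^{10} = 132(3+x)^{10}.

Answer: 132(3+x)^10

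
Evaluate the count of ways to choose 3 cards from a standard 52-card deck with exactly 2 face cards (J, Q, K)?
2,640

Reasoning: 12 face cards and 40 non-face cards: C(12,2) × C(40,1) = 66 × 40 = 2,640.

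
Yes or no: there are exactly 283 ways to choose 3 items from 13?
No

C(13,3) = 286 ≠ 283.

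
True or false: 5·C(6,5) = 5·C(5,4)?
Absorption identity k·C(n,k) = n·C(n-1,k-1). LHS = 5·6 = 30; RHS = 5·5 = 25.
Final answer: False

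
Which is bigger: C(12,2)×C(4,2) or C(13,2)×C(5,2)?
C(12,2)×C(4,2)=396, C(13,2)×C(5,2)=780.
Final answer: C(13,2)×C(5,2)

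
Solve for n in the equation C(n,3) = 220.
C(n,3) = n(n−1)(n−2)/3! is increasing in n, and n(n−1)(n−2) = 3!·220 = 1,320 ≈ (n−1)^3 gives n ≈ 12.0. Check: C(10,3) = 120, C(11,3) = 165, C(12,3) = 220 ✓. So n = 12.
Final answer: 12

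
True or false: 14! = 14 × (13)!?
By definition n! = n × (n-1)!, so 14! = 14 × 13!.

Answer: True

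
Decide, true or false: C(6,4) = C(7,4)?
False
LHS = C(6,4) = 15; RHS = C(7,4) = 35. 15 ≠ 35, so the statement does not hold.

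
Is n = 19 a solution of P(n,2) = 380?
No

Working:
P(19,2) = 19·18 = 342, which does not equal 380.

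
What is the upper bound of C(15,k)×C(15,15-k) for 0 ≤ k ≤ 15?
41,409,225
C(15,k)·C(15,15-k) = C(15,k)², maximised at the centre k = 7: C(15,7)² = 41,409,225.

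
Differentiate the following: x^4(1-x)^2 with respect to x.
4x^3(1-x)^2 - 2x^4(1-x)^1

Product rule: 4x^{3}(1-x)^{2} + x^4·(-2)(1-x)^{1}.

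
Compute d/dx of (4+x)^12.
Using the power rule: d/dx (4+x)^12 = 12(4+x)^{11}.
Final answer: 12(4+x)^11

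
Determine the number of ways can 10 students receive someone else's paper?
1,334,961
Using D(n) = (n-1)[D(n-1) + D(n-2)]:
D(10) = (10-1) × [D(9) + D(8)]
      = 9 × [133496 + 14833]
      = 9 × 148329
      = 1,334,961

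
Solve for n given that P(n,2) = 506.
23

Solution: P(n,2) = n(n−1) is increasing in n; n(n−1) ≈ (n−0.5)^2 = 506 gives n ≈ 23.0. Check: P(21,2) = 420, P(22,2) = 462, P(23,2) = 506 ✓. So n = 23.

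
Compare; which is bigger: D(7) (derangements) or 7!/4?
D(7)

D(7) = (7-1)·[D(6) + D(5)] = 6·[265 + 44] = 1,854; 7!/4 = 5,040/4 = 1,260.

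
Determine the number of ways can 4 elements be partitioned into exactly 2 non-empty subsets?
This equals S(4,2), the Stirling number of the 2nd kind.
Using the Stirling recurrence: S(n,k) = k·S(n-1,k) + S(n-1,k-1)
S(4,2) = 2·S(3,2) + S(3,1)
         = 2·3 + 1
         = 6 + 1
         = 7

Answer: 7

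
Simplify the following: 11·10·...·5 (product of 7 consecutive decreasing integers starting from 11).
1,663,200

Reasoning: This is P(11,7) = 11!/(4)! = 1,663,200.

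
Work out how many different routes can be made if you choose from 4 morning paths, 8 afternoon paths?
By the multiplication principle: 4 × 8 = 32.

Answer: 32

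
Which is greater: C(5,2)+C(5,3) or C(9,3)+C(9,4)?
C(9,3)+C(9,4)

Solution: First=20, Second=210.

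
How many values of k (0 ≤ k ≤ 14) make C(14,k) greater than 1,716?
Row 14 is unimodal and symmetric about k=14/2. C(14,4)=1,001 ≤ 1,716; C(14,5)=2,002 > 1,716; by symmetry C(14,k) > 1,716 for k = 5..9. That's 9 - 5 + 1 = 5 values.
Final answer: 5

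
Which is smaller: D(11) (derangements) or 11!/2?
D(11)

Explanation: D(11) = (11-1)·[D(10) + D(9)] = 10·[1,334,961 + 133,496] = 14,684,570; 11!/2 = 39,916,800/2 = 19,958,400.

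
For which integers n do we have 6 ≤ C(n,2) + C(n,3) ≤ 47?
4, 5, 6

Explanation: C(3,2)+C(3,3)=4; C(4,2)+C(4,3)=10; C(5,2)+C(5,3)=20; C(6,2)+C(6,3)=35; C(7,2)+C(7,3)=56. So valid n = 4, 5, 6.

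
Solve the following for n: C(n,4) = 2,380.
17

C(n,4) = n(n−1)(n−2)(n−3)/4! is increasing in n, and n(n−1)(n−2)(n−3) = 4!·2,380 = 57,120 ≈ (n−1.5)^4 gives n ≈ 17.0. Check: C(15,4) = 1,365, C(16,4) = 1,820, C(17,4) = 2,380 ✓. So n = 17.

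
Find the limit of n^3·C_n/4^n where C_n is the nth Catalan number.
C_n ~ 4^n/(n^(3/2)√π), so n^3·C_n/4^n ~ n^(3 − 3/2)/√π → ∞.
Final answer: ∞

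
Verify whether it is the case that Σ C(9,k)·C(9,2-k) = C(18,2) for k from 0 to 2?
Vandermonde's identity gives C(18,2) = 153; RHS C(18,2) = 153.

Answer: True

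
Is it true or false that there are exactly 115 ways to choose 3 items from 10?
False

Solution: C(10,3) = 120 ≠ 115.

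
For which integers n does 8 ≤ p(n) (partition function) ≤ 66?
6, 7, 8, 9, 10, 11

Explanation: Tabulating p(n) via p(n) = p(n−1) + p(n−2) − p(n−5) − p(n−7) + …: p(5)=7; p(6)=11; p(7)=15; p(8)=22; p(9)=30; p(10)=42; p(11)=56; p(12)=77. So valid n = 6, 7, 8, 9, 10, 11.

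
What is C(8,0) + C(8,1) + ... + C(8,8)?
256

Solution: Sum of binomial coefficients = 2^8 = 256.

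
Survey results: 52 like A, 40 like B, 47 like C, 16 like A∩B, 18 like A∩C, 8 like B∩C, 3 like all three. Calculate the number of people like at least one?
100

Explanation: |A∪B∪C| = 52+40+47-16-18-8+3 = 100.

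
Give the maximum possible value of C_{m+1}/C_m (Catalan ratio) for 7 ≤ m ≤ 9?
38/11

Working:
C_{m+1}/C_m = 2(2m+1)/(m+2), which increases with m. Maximum at m = 9: 2·19/11 = 38/11.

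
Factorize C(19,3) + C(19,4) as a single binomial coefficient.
C(20,4)

Solution: By Pascal's identity: C(19,3) + C(19,4) = C(20,4) = 4,845.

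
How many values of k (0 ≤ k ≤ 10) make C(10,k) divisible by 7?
3

Checking C(10,k) mod 7 for k = 0..10: divisible at k = 4, 5, 6. That's 3 values.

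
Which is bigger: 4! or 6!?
4!=24, 6!=720. 6! > 4!.
Final answer: 6!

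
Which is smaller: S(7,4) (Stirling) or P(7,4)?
S(7,4)

Working:
S(7,4) = 4·S(6,4) + S(6,3) = 4·65 + 90 = 350; P(7,4) = 840.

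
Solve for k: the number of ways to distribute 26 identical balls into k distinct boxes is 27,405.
Stars and bars: the count is C(26+k−1, k−1), increasing in k. k=3: C(28,2) = 378, k=4: C(29,3) = 3,654, k=5: C(30,4) = 27,405 ✓. So k = 5.

Answer: 5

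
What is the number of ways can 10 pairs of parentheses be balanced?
16,796

Reasoning: Using the Catalan number formula: C_n = C(2n, n) / (n+1)
C_10 = C(20, 10) / (10+1)
     = 184756 / 11
     = 16,796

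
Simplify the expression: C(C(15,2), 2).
5,460

Solution: C(15,2) = 105, then C(105, 2) = 5,460.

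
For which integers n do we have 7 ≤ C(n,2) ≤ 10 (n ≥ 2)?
C(4,2)=6; C(5,2)=10; C(6,2)=15. So valid n = 5.
Final answer: 5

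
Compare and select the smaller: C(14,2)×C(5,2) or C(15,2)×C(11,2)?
C(14,2)×C(5,2)

C(14,2)×C(5,2)=910, C(15,2)×C(11,2)=5,775.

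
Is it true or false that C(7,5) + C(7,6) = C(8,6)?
True
Pascal's identity: LHS = 21 + 7 = 28; RHS = C(8,6) = 28. Both sides agree, so the statement holds.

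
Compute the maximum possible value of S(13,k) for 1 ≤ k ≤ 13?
9,321,312
Row S(13,k) for k = 1..13 (via S(n,k) = k·S(n−1,k) + S(n−1,k−1)): 1, 4,095, 261,625, 2,532,530, 7,508,501, 9,321,312, 5,715,424, 1,899,612, 359,502, 39,325, 2,431, 78, 1. The row is unimodal; maximum at k = 6: 9,321,312.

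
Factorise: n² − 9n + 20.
Seek roots whose sum is 9 and product is 20: (4, 5). So n² − 9n + 20 = (n − 4)(n − 5).

Answer: (n − 4)(n − 5)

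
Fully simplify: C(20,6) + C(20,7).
116,280
By Pascal's identity: C(21,7) = 116,280.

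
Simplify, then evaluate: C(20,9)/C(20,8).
C(n,k+1)/C(n,k) = (n−k)/(k+1). Here (20−8)/(8+1) = 12/9 = 4/3.

Answer: 4/3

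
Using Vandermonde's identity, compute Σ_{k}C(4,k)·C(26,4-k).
27,405

Working:
= C(4+26,4) = C(30,4) = 27,405.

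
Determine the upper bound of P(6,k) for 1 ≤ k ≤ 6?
720

Working:
P(6,k) increases in k, so maximum at k = 6: 6! = 720.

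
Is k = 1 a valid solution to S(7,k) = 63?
No

Reasoning: S(7,1) = 1·S(6,1) + S(6,0) = 1·1 + 0 = 1, which does not equal 63.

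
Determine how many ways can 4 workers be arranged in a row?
24

Solution: Arrangements of 4 distinct objects: 4! = 24.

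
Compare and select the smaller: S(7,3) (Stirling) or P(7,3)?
P(7,3)

Reasoning: S(7,3) = 3·S(6,3) + S(6,2) = 3·90 + 31 = 301; P(7,3) = 210.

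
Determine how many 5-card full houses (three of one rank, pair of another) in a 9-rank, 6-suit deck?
Triple rank: 9. Triple suits: C(6,3)=20. Pair rank: 8. Pair suits: C(6,2)=15. Total: 21,600.
Final answer: 21,600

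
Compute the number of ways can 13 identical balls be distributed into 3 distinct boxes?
105

Reasoning: C(13+3-1, 3-1) = C(15, 2) = 105.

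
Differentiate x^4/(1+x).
Quotient rule: [4x^{3}(1+x) - x^4]/(1+x)².

Answer: (4x^3(1+x) - x^4)/(1+x)²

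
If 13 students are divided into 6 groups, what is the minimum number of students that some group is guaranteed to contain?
3
Pigeonhole: ⌈13/6⌉ = 3.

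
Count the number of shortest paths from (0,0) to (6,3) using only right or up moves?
84

Explanation: Choose 6 rights from 9 moves: C(9,6) = 84.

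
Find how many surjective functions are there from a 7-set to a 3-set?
1,806

Onto functions = 3! × S(7,3)
First compute S(7,3) via recurrence:
Using the Stirling recurrence: S(n,k) = k·S(n-1,k) + S(n-1,k-1)
S(7,3) = 3·S(6,3) + S(6,2)
         = 3·90 + 31
         = 270 + 31
         = 301
Then: 6 × 301 = 1,806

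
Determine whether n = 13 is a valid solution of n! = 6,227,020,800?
Yes

13! = 13·12! = 13·479,001,600 = 6,227,020,800, which equals 6,227,020,800.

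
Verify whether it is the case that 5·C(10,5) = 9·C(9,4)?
False

Absorption identity k·C(n,k) = n·C(n-1,k-1). LHS = 5·252 = 1,260; RHS = 9·126 = 1,134.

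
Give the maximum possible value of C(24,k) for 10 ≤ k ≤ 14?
2,704,156

Working:
C(24,k) is maximised at the centre of the row: C(24,12) = 2,704,156.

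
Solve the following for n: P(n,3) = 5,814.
19

Reasoning: P(n,3) = n(n−1)(n−2) is increasing in n; n(n−1)(n−2) ≈ (n−1)^3 = 5,814 gives n ≈ 19.0. Check: P(17,3) = 4,080, P(18,3) = 4,896, P(19,3) = 5,814 ✓. So n = 19.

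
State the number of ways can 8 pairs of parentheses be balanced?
1,430
Using the Catalan number formula: C_n = C(2n, n) / (n+1)
C_8 = C(16, 8) / (8+1)
     = 12870 / 9
     = 1,430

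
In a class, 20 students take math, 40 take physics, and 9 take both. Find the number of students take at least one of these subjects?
51

|A∪B| = |A|+|B|-|A∩B| = 20+40-9 = 51.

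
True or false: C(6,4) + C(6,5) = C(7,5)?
True

Reasoning: Pascal's identity: LHS = 15 + 6 = 21; RHS = C(7,5) = 21. Both sides agree, so the statement holds.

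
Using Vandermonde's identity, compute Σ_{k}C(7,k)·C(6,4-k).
715

= C(7+6,4) = C(13,4) = 715.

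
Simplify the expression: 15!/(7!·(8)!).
6,435

This is C(15,7) = 6,435.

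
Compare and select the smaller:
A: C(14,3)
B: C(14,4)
A

Explanation: A=C(14,3)=364, B=C(14,4)=1,001.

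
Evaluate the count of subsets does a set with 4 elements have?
16

Each element can be included or excluded: 2^4 = 16.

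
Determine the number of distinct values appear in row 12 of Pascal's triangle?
7

Explanation: Row 12 has entries C(12,0)..C(12,12); by symmetry C(12,k)=C(12,12-k), giving 7 distinct values.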